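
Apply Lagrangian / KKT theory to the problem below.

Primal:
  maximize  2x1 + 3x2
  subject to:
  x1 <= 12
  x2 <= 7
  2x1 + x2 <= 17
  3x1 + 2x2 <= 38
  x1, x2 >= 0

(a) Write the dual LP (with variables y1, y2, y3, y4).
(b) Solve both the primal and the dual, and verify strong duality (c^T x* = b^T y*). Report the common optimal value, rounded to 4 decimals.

The standard primal-dual pair for 'max c^T x s.t. A x <= b, x >= 0' is:
  Dual:  min b^T y  s.t.  A^T y >= c,  y >= 0.

So the dual LP is:
  minimize  12y1 + 7y2 + 17y3 + 38y4
  subject to:
    y1 + 2y3 + 3y4 >= 2
    y2 + y3 + 2y4 >= 3
    y1, y2, y3, y4 >= 0

Solving the primal: x* = (5, 7).
  primal value c^T x* = 31.
Solving the dual: y* = (0, 2, 1, 0).
  dual value b^T y* = 31.
Strong duality: c^T x* = b^T y*. Confirmed.

31


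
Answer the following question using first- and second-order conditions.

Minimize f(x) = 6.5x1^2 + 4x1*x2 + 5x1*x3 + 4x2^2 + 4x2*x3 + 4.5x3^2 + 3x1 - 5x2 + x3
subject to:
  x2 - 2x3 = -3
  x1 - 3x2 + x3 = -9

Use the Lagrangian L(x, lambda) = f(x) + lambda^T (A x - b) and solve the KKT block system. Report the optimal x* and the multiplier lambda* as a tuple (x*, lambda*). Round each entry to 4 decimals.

Form the Lagrangian:
  L(x, lambda) = (1/2) x^T Q x + c^T x + lambda^T (A x - b)
Stationarity (grad_x L = 0): Q x + c + A^T lambda = 0.
Primal feasibility: A x = b.

This gives the KKT block system:
  [ Q   A^T ] [ x     ]   [-c ]
  [ A    0  ] [ lambda ] = [ b ]

Solving the linear system:
  x*      = (-3.1758, 2.9297, 2.9648)
  lambda* = (17.6328, 11.7422)
  f(x*)   = 68.6836

x* = (-3.1758, 2.9297, 2.9648), lambda* = (17.6328, 11.7422)


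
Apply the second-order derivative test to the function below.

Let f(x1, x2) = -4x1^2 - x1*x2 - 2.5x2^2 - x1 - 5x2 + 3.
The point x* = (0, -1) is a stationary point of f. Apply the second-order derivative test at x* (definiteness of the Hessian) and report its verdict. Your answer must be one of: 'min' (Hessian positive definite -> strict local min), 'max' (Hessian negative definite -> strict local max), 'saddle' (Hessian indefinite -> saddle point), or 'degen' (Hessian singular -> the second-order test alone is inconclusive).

Compute the Hessian H = grad^2 f:
  H = [[-8, -1], [-1, -5]]
Verify stationarity: grad f(x*) = H x* + g = (0, 0).
Eigenvalues of H: -8.3028, -4.6972.
Both eigenvalues < 0, so H is negative definite -> x* is a strict local max.

max


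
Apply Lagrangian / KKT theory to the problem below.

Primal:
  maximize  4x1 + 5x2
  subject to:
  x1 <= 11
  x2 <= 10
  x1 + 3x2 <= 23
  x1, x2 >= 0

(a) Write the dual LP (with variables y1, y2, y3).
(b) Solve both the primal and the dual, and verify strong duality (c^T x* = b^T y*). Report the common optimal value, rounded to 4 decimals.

The standard primal-dual pair for 'max c^T x s.t. A x <= b, x >= 0' is:
  Dual:  min b^T y  s.t.  A^T y >= c,  y >= 0.

So the dual LP is:
  minimize  11y1 + 10y2 + 23y3
  subject to:
    y1 + y3 >= 4
    y2 + 3y3 >= 5
    y1, y2, y3 >= 0

Solving the primal: x* = (11, 4).
  primal value c^T x* = 64.
Solving the dual: y* = (2.3333, 0, 1.6667).
  dual value b^T y* = 64.
Strong duality: c^T x* = b^T y*. Confirmed.

64


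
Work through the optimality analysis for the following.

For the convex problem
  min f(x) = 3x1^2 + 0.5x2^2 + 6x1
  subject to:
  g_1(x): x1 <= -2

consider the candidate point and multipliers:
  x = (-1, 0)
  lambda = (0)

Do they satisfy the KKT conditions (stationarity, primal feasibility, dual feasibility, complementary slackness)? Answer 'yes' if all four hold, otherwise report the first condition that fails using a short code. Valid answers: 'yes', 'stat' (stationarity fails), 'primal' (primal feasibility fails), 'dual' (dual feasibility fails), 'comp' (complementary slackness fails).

Gradient of f: grad f(x) = Q x + c = (0, 0)
Constraint values g_i(x) = a_i^T x - b_i:
  g_1((-1, 0)) = 1
Stationarity residual: grad f(x) + sum_i lambda_i a_i = (0, 0)
  -> stationarity OK
Primal feasibility (all g_i <= 0): FAILS
Dual feasibility (all lambda_i >= 0): OK
Complementary slackness (lambda_i * g_i(x) = 0 for all i): OK

Verdict: the first failing condition is primal_feasibility -> primal.

primal


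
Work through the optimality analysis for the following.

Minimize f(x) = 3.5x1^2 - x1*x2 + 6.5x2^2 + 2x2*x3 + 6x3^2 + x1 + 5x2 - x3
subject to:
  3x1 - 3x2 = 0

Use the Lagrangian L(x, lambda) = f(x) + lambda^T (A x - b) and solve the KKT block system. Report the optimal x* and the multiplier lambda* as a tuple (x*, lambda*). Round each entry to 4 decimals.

Form the Lagrangian:
  L(x, lambda) = (1/2) x^T Q x + c^T x + lambda^T (A x - b)
Stationarity (grad_x L = 0): Q x + c + A^T lambda = 0.
Primal feasibility: A x = b.

This gives the KKT block system:
  [ Q   A^T ] [ x     ]   [-c ]
  [ A    0  ] [ lambda ] = [ b ]

Solving the linear system:
  x*      = (-0.3491, -0.3491, 0.1415)
  lambda* = (0.3648)
  f(x*)   = -1.1179

x* = (-0.3491, -0.3491, 0.1415), lambda* = (0.3648)


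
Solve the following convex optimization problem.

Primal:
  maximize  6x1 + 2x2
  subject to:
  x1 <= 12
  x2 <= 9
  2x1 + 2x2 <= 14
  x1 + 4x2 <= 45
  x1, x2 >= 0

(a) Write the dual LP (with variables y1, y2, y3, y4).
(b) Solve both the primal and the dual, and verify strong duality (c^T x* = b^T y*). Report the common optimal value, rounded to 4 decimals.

The standard primal-dual pair for 'max c^T x s.t. A x <= b, x >= 0' is:
  Dual:  min b^T y  s.t.  A^T y >= c,  y >= 0.

So the dual LP is:
  minimize  12y1 + 9y2 + 14y3 + 45y4
  subject to:
    y1 + 2y3 + y4 >= 6
    y2 + 2y3 + 4y4 >= 2
    y1, y2, y3, y4 >= 0

Solving the primal: x* = (7, 0).
  primal value c^T x* = 42.
Solving the dual: y* = (0, 0, 3, 0).
  dual value b^T y* = 42.
Strong duality: c^T x* = b^T y*. Confirmed.

42


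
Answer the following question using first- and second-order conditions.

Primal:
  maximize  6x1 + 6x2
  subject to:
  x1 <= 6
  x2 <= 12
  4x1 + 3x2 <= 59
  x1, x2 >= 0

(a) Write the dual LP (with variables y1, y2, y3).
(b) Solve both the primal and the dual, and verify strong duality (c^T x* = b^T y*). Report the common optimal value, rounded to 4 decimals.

The standard primal-dual pair for 'max c^T x s.t. A x <= b, x >= 0' is:
  Dual:  min b^T y  s.t.  A^T y >= c,  y >= 0.

So the dual LP is:
  minimize  6y1 + 12y2 + 59y3
  subject to:
    y1 + 4y3 >= 6
    y2 + 3y3 >= 6
    y1, y2, y3 >= 0

Solving the primal: x* = (5.75, 12).
  primal value c^T x* = 106.5.
Solving the dual: y* = (0, 1.5, 1.5).
  dual value b^T y* = 106.5.
Strong duality: c^T x* = b^T y*. Confirmed.

106.5


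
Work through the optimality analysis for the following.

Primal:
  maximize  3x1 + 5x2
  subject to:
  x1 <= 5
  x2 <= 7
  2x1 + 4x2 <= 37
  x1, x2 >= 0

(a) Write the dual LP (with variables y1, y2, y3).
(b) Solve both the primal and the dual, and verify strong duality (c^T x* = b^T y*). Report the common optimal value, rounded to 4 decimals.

The standard primal-dual pair for 'max c^T x s.t. A x <= b, x >= 0' is:
  Dual:  min b^T y  s.t.  A^T y >= c,  y >= 0.

So the dual LP is:
  minimize  5y1 + 7y2 + 37y3
  subject to:
    y1 + 2y3 >= 3
    y2 + 4y3 >= 5
    y1, y2, y3 >= 0

Solving the primal: x* = (5, 6.75).
  primal value c^T x* = 48.75.
Solving the dual: y* = (0.5, 0, 1.25).
  dual value b^T y* = 48.75.
Strong duality: c^T x* = b^T y*. Confirmed.

48.75


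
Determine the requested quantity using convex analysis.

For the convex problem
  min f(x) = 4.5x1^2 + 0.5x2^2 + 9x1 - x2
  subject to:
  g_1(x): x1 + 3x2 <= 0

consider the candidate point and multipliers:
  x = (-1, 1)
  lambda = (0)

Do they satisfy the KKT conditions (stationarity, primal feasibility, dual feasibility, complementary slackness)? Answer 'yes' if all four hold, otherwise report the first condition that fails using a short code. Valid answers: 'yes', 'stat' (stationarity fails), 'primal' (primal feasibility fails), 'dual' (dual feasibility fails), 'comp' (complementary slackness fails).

Gradient of f: grad f(x) = Q x + c = (0, 0)
Constraint values g_i(x) = a_i^T x - b_i:
  g_1((-1, 1)) = 2
Stationarity residual: grad f(x) + sum_i lambda_i a_i = (0, 0)
  -> stationarity OK
Primal feasibility (all g_i <= 0): FAILS
Dual feasibility (all lambda_i >= 0): OK
Complementary slackness (lambda_i * g_i(x) = 0 for all i): OK

Verdict: the first failing condition is primal_feasibility -> primal.

primal


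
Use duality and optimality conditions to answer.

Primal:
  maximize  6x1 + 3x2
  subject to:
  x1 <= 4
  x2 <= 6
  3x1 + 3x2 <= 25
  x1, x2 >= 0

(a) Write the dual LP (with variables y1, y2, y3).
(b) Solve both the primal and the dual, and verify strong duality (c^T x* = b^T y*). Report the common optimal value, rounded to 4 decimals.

The standard primal-dual pair for 'max c^T x s.t. A x <= b, x >= 0' is:
  Dual:  min b^T y  s.t.  A^T y >= c,  y >= 0.

So the dual LP is:
  minimize  4y1 + 6y2 + 25y3
  subject to:
    y1 + 3y3 >= 6
    y2 + 3y3 >= 3
    y1, y2, y3 >= 0

Solving the primal: x* = (4, 4.3333).
  primal value c^T x* = 37.
Solving the dual: y* = (3, 0, 1).
  dual value b^T y* = 37.
Strong duality: c^T x* = b^T y*. Confirmed.

37


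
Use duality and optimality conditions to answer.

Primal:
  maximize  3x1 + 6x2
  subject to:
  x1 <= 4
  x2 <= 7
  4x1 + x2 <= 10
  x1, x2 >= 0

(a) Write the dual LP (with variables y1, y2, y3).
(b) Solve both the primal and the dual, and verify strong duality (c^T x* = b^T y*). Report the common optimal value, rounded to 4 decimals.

The standard primal-dual pair for 'max c^T x s.t. A x <= b, x >= 0' is:
  Dual:  min b^T y  s.t.  A^T y >= c,  y >= 0.

So the dual LP is:
  minimize  4y1 + 7y2 + 10y3
  subject to:
    y1 + 4y3 >= 3
    y2 + y3 >= 6
    y1, y2, y3 >= 0

Solving the primal: x* = (0.75, 7).
  primal value c^T x* = 44.25.
Solving the dual: y* = (0, 5.25, 0.75).
  dual value b^T y* = 44.25.
Strong duality: c^T x* = b^T y*. Confirmed.

44.25


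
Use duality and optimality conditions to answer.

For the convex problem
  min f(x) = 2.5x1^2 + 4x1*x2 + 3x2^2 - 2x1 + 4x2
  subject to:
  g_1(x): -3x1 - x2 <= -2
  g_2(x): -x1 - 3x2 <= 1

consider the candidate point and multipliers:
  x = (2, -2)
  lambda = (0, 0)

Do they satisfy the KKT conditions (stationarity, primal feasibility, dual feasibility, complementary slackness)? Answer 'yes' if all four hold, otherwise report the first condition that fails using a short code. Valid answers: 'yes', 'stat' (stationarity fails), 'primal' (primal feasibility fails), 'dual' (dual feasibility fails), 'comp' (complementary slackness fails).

Gradient of f: grad f(x) = Q x + c = (0, 0)
Constraint values g_i(x) = a_i^T x - b_i:
  g_1((2, -2)) = -2
  g_2((2, -2)) = 3
Stationarity residual: grad f(x) + sum_i lambda_i a_i = (0, 0)
  -> stationarity OK
Primal feasibility (all g_i <= 0): FAILS
Dual feasibility (all lambda_i >= 0): OK
Complementary slackness (lambda_i * g_i(x) = 0 for all i): OK

Verdict: the first failing condition is primal_feasibility -> primal.

primal


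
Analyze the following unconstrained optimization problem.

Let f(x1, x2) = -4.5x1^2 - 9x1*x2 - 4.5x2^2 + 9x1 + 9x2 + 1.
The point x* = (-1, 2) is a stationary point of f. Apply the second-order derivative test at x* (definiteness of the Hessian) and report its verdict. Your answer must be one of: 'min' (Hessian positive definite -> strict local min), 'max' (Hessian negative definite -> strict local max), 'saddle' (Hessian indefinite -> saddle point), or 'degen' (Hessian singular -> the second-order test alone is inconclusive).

Compute the Hessian H = grad^2 f:
  H = [[-9, -9], [-9, -9]]
Verify stationarity: grad f(x*) = H x* + g = (0, 0).
Eigenvalues of H: -18, 0.
H has a zero eigenvalue (singular; negative semidefinite but not definite), so H is neither positive definite, negative definite, nor indefinite. The second-order test alone is inconclusive -> degen.
(Indeed, f is constant along the null direction of H through x*, so x* is not a strict local extremum.)

degen


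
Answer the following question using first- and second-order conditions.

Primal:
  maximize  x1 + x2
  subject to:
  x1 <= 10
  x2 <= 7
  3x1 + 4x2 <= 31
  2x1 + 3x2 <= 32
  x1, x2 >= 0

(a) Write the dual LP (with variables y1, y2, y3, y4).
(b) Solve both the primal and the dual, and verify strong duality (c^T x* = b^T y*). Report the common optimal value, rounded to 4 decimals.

The standard primal-dual pair for 'max c^T x s.t. A x <= b, x >= 0' is:
  Dual:  min b^T y  s.t.  A^T y >= c,  y >= 0.

So the dual LP is:
  minimize  10y1 + 7y2 + 31y3 + 32y4
  subject to:
    y1 + 3y3 + 2y4 >= 1
    y2 + 4y3 + 3y4 >= 1
    y1, y2, y3, y4 >= 0

Solving the primal: x* = (10, 0.25).
  primal value c^T x* = 10.25.
Solving the dual: y* = (0.25, 0, 0.25, 0).
  dual value b^T y* = 10.25.
Strong duality: c^T x* = b^T y*. Confirmed.

10.25


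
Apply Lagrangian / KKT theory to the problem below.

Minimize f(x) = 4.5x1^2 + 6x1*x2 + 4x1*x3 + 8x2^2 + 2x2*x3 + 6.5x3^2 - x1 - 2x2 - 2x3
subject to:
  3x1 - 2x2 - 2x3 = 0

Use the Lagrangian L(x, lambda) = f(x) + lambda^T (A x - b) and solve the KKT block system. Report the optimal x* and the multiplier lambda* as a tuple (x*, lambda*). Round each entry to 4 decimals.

Form the Lagrangian:
  L(x, lambda) = (1/2) x^T Q x + c^T x + lambda^T (A x - b)
Stationarity (grad_x L = 0): Q x + c + A^T lambda = 0.
Primal feasibility: A x = b.

This gives the KKT block system:
  [ Q   A^T ] [ x     ]   [-c ]
  [ A    0  ] [ lambda ] = [ b ]

Solving the linear system:
  x*      = (0.0956, 0.0554, 0.088)
  lambda* = (-0.1816)
  f(x*)   = -0.1912

x* = (0.0956, 0.0554, 0.088), lambda* = (-0.1816)


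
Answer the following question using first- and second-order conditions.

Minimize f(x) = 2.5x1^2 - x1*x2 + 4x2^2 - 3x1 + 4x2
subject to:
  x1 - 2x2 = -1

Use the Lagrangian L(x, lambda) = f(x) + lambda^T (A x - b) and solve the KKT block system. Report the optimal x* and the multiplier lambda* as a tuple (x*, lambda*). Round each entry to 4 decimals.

Form the Lagrangian:
  L(x, lambda) = (1/2) x^T Q x + c^T x + lambda^T (A x - b)
Stationarity (grad_x L = 0): Q x + c + A^T lambda = 0.
Primal feasibility: A x = b.

This gives the KKT block system:
  [ Q   A^T ] [ x     ]   [-c ]
  [ A    0  ] [ lambda ] = [ b ]

Solving the linear system:
  x*      = (-0.0833, 0.4583)
  lambda* = (3.875)
  f(x*)   = 2.9792

x* = (-0.0833, 0.4583), lambda* = (3.875)


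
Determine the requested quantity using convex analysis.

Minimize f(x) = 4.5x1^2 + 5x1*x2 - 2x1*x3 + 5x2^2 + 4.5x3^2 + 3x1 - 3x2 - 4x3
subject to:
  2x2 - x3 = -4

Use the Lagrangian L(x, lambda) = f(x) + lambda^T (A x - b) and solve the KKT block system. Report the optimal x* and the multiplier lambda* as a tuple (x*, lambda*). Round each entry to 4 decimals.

Form the Lagrangian:
  L(x, lambda) = (1/2) x^T Q x + c^T x + lambda^T (A x - b)
Stationarity (grad_x L = 0): Q x + c + A^T lambda = 0.
Primal feasibility: A x = b.

This gives the KKT block system:
  [ Q   A^T ] [ x     ]   [-c ]
  [ A    0  ] [ lambda ] = [ b ]

Solving the linear system:
  x*      = (0.7046, -1.3414, 1.3172)
  lambda* = (6.4455)
  f(x*)   = 13.3257

x* = (0.7046, -1.3414, 1.3172), lambda* = (6.4455)


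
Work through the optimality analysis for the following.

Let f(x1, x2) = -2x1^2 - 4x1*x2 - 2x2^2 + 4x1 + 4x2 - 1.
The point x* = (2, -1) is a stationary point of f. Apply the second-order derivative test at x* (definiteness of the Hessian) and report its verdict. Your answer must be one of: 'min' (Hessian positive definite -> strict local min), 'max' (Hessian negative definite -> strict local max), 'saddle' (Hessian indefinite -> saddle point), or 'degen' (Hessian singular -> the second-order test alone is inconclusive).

Compute the Hessian H = grad^2 f:
  H = [[-4, -4], [-4, -4]]
Verify stationarity: grad f(x*) = H x* + g = (0, 0).
Eigenvalues of H: -8, 0.
H has a zero eigenvalue (singular; negative semidefinite but not definite), so H is neither positive definite, negative definite, nor indefinite. The second-order test alone is inconclusive -> degen.
(Indeed, f is constant along the null direction of H through x*, so x* is not a strict local extremum.)

degen


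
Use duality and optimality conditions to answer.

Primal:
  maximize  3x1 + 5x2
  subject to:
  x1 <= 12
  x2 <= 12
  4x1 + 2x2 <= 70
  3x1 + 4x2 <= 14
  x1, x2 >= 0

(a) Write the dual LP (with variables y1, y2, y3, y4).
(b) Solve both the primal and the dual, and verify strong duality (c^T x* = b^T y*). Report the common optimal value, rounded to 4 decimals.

The standard primal-dual pair for 'max c^T x s.t. A x <= b, x >= 0' is:
  Dual:  min b^T y  s.t.  A^T y >= c,  y >= 0.

So the dual LP is:
  minimize  12y1 + 12y2 + 70y3 + 14y4
  subject to:
    y1 + 4y3 + 3y4 >= 3
    y2 + 2y3 + 4y4 >= 5
    y1, y2, y3, y4 >= 0

Solving the primal: x* = (0, 3.5).
  primal value c^T x* = 17.5.
Solving the dual: y* = (0, 0, 0, 1.25).
  dual value b^T y* = 17.5.
Strong duality: c^T x* = b^T y*. Confirmed.

17.5


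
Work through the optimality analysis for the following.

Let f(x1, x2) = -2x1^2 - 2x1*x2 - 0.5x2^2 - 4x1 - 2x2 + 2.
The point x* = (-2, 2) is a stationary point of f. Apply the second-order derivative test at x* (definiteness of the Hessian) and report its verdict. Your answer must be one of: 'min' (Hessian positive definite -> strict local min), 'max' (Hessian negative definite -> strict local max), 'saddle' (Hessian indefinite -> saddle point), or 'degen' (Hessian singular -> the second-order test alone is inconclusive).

Compute the Hessian H = grad^2 f:
  H = [[-4, -2], [-2, -1]]
Verify stationarity: grad f(x*) = H x* + g = (0, 0).
Eigenvalues of H: -5, 0.
H has a zero eigenvalue (singular; negative semidefinite but not definite), so H is neither positive definite, negative definite, nor indefinite. The second-order test alone is inconclusive -> degen.
(Indeed, f is constant along the null direction of H through x*, so x* is not a strict local extremum.)

degen


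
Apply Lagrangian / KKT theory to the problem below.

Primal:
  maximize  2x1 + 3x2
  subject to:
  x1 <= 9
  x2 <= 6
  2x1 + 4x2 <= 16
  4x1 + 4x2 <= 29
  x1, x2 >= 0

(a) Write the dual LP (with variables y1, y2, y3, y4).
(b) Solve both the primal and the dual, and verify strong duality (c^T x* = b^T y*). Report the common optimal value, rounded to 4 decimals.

The standard primal-dual pair for 'max c^T x s.t. A x <= b, x >= 0' is:
  Dual:  min b^T y  s.t.  A^T y >= c,  y >= 0.

So the dual LP is:
  minimize  9y1 + 6y2 + 16y3 + 29y4
  subject to:
    y1 + 2y3 + 4y4 >= 2
    y2 + 4y3 + 4y4 >= 3
    y1, y2, y3, y4 >= 0

Solving the primal: x* = (6.5, 0.75).
  primal value c^T x* = 15.25.
Solving the dual: y* = (0, 0, 0.5, 0.25).
  dual value b^T y* = 15.25.
Strong duality: c^T x* = b^T y*. Confirmed.

15.25


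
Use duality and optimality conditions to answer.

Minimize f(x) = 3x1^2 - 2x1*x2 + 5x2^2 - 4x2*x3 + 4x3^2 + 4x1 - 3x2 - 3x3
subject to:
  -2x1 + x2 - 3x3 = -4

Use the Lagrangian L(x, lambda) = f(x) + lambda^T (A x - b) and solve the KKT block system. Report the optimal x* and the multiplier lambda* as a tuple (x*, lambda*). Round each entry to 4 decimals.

Form the Lagrangian:
  L(x, lambda) = (1/2) x^T Q x + c^T x + lambda^T (A x - b)
Stationarity (grad_x L = 0): Q x + c + A^T lambda = 0.
Primal feasibility: A x = b.

This gives the KKT block system:
  [ Q   A^T ] [ x     ]   [-c ]
  [ A    0  ] [ lambda ] = [ b ]

Solving the linear system:
  x*      = (0.2011, 0.7299, 1.4425)
  lambda* = (1.8736)
  f(x*)   = 0.8908

x* = (0.2011, 0.7299, 1.4425), lambda* = (1.8736)


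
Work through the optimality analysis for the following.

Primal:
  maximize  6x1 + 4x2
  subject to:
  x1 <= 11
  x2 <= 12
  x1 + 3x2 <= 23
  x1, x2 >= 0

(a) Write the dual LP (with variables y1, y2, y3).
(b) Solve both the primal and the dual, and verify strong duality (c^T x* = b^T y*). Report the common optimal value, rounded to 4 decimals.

The standard primal-dual pair for 'max c^T x s.t. A x <= b, x >= 0' is:
  Dual:  min b^T y  s.t.  A^T y >= c,  y >= 0.

So the dual LP is:
  minimize  11y1 + 12y2 + 23y3
  subject to:
    y1 + y3 >= 6
    y2 + 3y3 >= 4
    y1, y2, y3 >= 0

Solving the primal: x* = (11, 4).
  primal value c^T x* = 82.
Solving the dual: y* = (4.6667, 0, 1.3333).
  dual value b^T y* = 82.
Strong duality: c^T x* = b^T y*. Confirmed.

82


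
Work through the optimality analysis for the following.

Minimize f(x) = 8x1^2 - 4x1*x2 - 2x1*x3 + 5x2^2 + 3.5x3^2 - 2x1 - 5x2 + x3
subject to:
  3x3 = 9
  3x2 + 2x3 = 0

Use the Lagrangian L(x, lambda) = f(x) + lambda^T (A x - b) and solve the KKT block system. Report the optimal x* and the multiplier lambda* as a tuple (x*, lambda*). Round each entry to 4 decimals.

Form the Lagrangian:
  L(x, lambda) = (1/2) x^T Q x + c^T x + lambda^T (A x - b)
Stationarity (grad_x L = 0): Q x + c + A^T lambda = 0.
Primal feasibility: A x = b.

This gives the KKT block system:
  [ Q   A^T ] [ x     ]   [-c ]
  [ A    0  ] [ lambda ] = [ b ]

Solving the linear system:
  x*      = (0, -2, 3)
  lambda* = (-12.8889, 8.3333)
  f(x*)   = 64.5

x* = (0, -2, 3), lambda* = (-12.8889, 8.3333)


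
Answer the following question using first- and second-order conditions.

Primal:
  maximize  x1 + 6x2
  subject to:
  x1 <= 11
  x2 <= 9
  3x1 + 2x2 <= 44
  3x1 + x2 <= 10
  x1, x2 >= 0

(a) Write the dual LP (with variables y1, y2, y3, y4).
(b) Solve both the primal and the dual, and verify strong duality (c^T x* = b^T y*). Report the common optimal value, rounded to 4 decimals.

The standard primal-dual pair for 'max c^T x s.t. A x <= b, x >= 0' is:
  Dual:  min b^T y  s.t.  A^T y >= c,  y >= 0.

So the dual LP is:
  minimize  11y1 + 9y2 + 44y3 + 10y4
  subject to:
    y1 + 3y3 + 3y4 >= 1
    y2 + 2y3 + y4 >= 6
    y1, y2, y3, y4 >= 0

Solving the primal: x* = (0.3333, 9).
  primal value c^T x* = 54.3333.
Solving the dual: y* = (0, 5.6667, 0, 0.3333).
  dual value b^T y* = 54.3333.
Strong duality: c^T x* = b^T y*. Confirmed.

54.3333


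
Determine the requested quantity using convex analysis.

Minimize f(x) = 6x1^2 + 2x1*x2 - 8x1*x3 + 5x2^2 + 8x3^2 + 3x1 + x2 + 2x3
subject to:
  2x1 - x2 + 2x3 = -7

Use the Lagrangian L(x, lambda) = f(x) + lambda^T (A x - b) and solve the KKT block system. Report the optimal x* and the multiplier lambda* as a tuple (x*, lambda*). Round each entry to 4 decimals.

Form the Lagrangian:
  L(x, lambda) = (1/2) x^T Q x + c^T x + lambda^T (A x - b)
Stationarity (grad_x L = 0): Q x + c + A^T lambda = 0.
Primal feasibility: A x = b.

This gives the KKT block system:
  [ Q   A^T ] [ x     ]   [-c ]
  [ A    0  ] [ lambda ] = [ b ]

Solving the linear system:
  x*      = (-1.8023, 0.5698, -1.4128)
  lambda* = (3.093)
  f(x*)   = 6.9942

x* = (-1.8023, 0.5698, -1.4128), lambda* = (3.093)


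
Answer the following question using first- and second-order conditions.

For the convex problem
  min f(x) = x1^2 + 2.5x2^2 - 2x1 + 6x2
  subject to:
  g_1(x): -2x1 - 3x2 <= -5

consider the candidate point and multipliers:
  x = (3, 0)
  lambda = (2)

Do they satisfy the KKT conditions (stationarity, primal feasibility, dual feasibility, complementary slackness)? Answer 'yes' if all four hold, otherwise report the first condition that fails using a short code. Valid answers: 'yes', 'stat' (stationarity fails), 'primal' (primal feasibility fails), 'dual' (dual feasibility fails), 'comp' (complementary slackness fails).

Gradient of f: grad f(x) = Q x + c = (4, 6)
Constraint values g_i(x) = a_i^T x - b_i:
  g_1((3, 0)) = -1
Stationarity residual: grad f(x) + sum_i lambda_i a_i = (0, 0)
  -> stationarity OK
Primal feasibility (all g_i <= 0): OK
Dual feasibility (all lambda_i >= 0): OK
Complementary slackness (lambda_i * g_i(x) = 0 for all i): FAILS

Verdict: the first failing condition is complementary_slackness -> comp.

comp


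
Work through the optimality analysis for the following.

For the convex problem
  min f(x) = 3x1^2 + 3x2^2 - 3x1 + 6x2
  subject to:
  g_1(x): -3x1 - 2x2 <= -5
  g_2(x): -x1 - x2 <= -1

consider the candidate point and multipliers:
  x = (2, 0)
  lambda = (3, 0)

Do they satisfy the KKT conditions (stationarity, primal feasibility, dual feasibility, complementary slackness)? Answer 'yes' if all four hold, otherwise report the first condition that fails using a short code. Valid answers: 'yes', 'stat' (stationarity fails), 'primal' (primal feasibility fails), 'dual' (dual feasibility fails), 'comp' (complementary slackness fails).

Gradient of f: grad f(x) = Q x + c = (9, 6)
Constraint values g_i(x) = a_i^T x - b_i:
  g_1((2, 0)) = -1
  g_2((2, 0)) = -1
Stationarity residual: grad f(x) + sum_i lambda_i a_i = (0, 0)
  -> stationarity OK
Primal feasibility (all g_i <= 0): OK
Dual feasibility (all lambda_i >= 0): OK
Complementary slackness (lambda_i * g_i(x) = 0 for all i): FAILS

Verdict: the first failing condition is complementary_slackness -> comp.

comp


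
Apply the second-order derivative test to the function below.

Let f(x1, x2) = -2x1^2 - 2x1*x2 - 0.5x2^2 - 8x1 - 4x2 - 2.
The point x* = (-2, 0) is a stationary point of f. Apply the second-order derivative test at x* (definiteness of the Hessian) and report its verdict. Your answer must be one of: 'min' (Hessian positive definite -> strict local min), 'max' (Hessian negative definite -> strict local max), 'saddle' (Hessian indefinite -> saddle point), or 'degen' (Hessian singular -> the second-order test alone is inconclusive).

Compute the Hessian H = grad^2 f:
  H = [[-4, -2], [-2, -1]]
Verify stationarity: grad f(x*) = H x* + g = (0, 0).
Eigenvalues of H: -5, 0.
H has a zero eigenvalue (singular; negative semidefinite but not definite), so H is neither positive definite, negative definite, nor indefinite. The second-order test alone is inconclusive -> degen.
(Indeed, f is constant along the null direction of H through x*, so x* is not a strict local extremum.)

degen


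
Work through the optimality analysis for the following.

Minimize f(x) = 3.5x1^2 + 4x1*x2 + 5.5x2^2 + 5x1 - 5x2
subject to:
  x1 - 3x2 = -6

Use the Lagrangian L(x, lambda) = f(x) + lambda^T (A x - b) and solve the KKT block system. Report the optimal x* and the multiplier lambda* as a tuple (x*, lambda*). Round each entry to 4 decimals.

Form the Lagrangian:
  L(x, lambda) = (1/2) x^T Q x + c^T x + lambda^T (A x - b)
Stationarity (grad_x L = 0): Q x + c + A^T lambda = 0.
Primal feasibility: A x = b.

This gives the KKT block system:
  [ Q   A^T ] [ x     ]   [-c ]
  [ A    0  ] [ lambda ] = [ b ]

Solving the linear system:
  x*      = (-1.7143, 1.4286)
  lambda* = (1.2857)
  f(x*)   = -4

x* = (-1.7143, 1.4286), lambda* = (1.2857)


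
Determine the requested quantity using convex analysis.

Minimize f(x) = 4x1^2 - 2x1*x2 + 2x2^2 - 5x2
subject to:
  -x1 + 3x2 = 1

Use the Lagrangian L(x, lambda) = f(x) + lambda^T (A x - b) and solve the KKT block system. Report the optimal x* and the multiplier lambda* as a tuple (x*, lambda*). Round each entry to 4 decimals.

Form the Lagrangian:
  L(x, lambda) = (1/2) x^T Q x + c^T x + lambda^T (A x - b)
Stationarity (grad_x L = 0): Q x + c + A^T lambda = 0.
Primal feasibility: A x = b.

This gives the KKT block system:
  [ Q   A^T ] [ x     ]   [-c ]
  [ A    0  ] [ lambda ] = [ b ]

Solving the linear system:
  x*      = (0.2656, 0.4219)
  lambda* = (1.2812)
  f(x*)   = -1.6953

x* = (0.2656, 0.4219), lambda* = (1.2812)


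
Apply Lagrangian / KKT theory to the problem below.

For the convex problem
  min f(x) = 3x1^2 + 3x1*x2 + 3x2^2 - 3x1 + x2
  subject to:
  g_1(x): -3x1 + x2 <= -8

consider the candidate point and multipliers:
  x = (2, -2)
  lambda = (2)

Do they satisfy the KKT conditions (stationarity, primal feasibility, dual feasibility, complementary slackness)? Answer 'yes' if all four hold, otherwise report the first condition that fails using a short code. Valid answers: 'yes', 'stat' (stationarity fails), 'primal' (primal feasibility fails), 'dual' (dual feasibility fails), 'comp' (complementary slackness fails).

Gradient of f: grad f(x) = Q x + c = (3, -5)
Constraint values g_i(x) = a_i^T x - b_i:
  g_1((2, -2)) = 0
Stationarity residual: grad f(x) + sum_i lambda_i a_i = (-3, -3)
  -> stationarity FAILS
Primal feasibility (all g_i <= 0): OK
Dual feasibility (all lambda_i >= 0): OK
Complementary slackness (lambda_i * g_i(x) = 0 for all i): OK

Verdict: the first failing condition is stationarity -> stat.

stat


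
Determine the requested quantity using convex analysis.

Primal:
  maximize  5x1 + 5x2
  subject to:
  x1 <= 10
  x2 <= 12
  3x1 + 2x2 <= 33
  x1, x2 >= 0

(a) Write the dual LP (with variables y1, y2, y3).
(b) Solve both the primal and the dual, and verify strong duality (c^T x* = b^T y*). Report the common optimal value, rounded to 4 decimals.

The standard primal-dual pair for 'max c^T x s.t. A x <= b, x >= 0' is:
  Dual:  min b^T y  s.t.  A^T y >= c,  y >= 0.

So the dual LP is:
  minimize  10y1 + 12y2 + 33y3
  subject to:
    y1 + 3y3 >= 5
    y2 + 2y3 >= 5
    y1, y2, y3 >= 0

Solving the primal: x* = (3, 12).
  primal value c^T x* = 75.
Solving the dual: y* = (0, 1.6667, 1.6667).
  dual value b^T y* = 75.
Strong duality: c^T x* = b^T y*. Confirmed.

75


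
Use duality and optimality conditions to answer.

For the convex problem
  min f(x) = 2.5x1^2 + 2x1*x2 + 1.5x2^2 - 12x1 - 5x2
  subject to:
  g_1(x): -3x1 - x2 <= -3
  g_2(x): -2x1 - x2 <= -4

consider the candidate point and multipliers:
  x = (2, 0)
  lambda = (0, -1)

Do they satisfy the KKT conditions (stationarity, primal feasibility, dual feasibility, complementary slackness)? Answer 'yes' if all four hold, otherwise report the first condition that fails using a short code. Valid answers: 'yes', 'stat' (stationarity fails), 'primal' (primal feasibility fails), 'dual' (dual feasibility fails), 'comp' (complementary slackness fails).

Gradient of f: grad f(x) = Q x + c = (-2, -1)
Constraint values g_i(x) = a_i^T x - b_i:
  g_1((2, 0)) = -3
  g_2((2, 0)) = 0
Stationarity residual: grad f(x) + sum_i lambda_i a_i = (0, 0)
  -> stationarity OK
Primal feasibility (all g_i <= 0): OK
Dual feasibility (all lambda_i >= 0): FAILS
Complementary slackness (lambda_i * g_i(x) = 0 for all i): OK

Verdict: the first failing condition is dual_feasibility -> dual.

dual


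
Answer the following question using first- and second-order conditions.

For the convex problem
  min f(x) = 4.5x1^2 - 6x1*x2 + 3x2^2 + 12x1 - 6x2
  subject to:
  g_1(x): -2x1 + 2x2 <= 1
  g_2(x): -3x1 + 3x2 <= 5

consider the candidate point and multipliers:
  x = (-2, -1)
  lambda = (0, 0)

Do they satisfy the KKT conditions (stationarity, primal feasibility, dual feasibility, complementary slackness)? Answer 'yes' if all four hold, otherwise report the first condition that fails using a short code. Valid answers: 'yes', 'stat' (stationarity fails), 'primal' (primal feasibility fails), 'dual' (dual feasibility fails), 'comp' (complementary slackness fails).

Gradient of f: grad f(x) = Q x + c = (0, 0)
Constraint values g_i(x) = a_i^T x - b_i:
  g_1((-2, -1)) = 1
  g_2((-2, -1)) = -2
Stationarity residual: grad f(x) + sum_i lambda_i a_i = (0, 0)
  -> stationarity OK
Primal feasibility (all g_i <= 0): FAILS
Dual feasibility (all lambda_i >= 0): OK
Complementary slackness (lambda_i * g_i(x) = 0 for all i): OK

Verdict: the first failing condition is primal_feasibility -> primal.

primal


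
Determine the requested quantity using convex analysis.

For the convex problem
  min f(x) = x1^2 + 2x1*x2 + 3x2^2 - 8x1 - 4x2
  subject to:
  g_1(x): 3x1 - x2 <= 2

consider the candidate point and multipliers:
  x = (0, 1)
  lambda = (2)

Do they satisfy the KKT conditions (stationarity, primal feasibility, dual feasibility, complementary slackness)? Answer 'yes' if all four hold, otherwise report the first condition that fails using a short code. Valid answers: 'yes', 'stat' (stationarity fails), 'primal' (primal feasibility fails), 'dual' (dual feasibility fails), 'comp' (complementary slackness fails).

Gradient of f: grad f(x) = Q x + c = (-6, 2)
Constraint values g_i(x) = a_i^T x - b_i:
  g_1((0, 1)) = -3
Stationarity residual: grad f(x) + sum_i lambda_i a_i = (0, 0)
  -> stationarity OK
Primal feasibility (all g_i <= 0): OK
Dual feasibility (all lambda_i >= 0): OK
Complementary slackness (lambda_i * g_i(x) = 0 for all i): FAILS

Verdict: the first failing condition is complementary_slackness -> comp.

comp


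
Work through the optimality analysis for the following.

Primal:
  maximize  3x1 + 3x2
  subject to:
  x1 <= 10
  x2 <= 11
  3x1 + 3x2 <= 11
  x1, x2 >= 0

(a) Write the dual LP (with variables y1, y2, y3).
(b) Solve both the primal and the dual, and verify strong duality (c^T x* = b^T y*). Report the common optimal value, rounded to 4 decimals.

The standard primal-dual pair for 'max c^T x s.t. A x <= b, x >= 0' is:
  Dual:  min b^T y  s.t.  A^T y >= c,  y >= 0.

So the dual LP is:
  minimize  10y1 + 11y2 + 11y3
  subject to:
    y1 + 3y3 >= 3
    y2 + 3y3 >= 3
    y1, y2, y3 >= 0

Solving the primal: x* = (3.6667, 0).
  primal value c^T x* = 11.
Solving the dual: y* = (0, 0, 1).
  dual value b^T y* = 11.
Strong duality: c^T x* = b^T y*. Confirmed.

11


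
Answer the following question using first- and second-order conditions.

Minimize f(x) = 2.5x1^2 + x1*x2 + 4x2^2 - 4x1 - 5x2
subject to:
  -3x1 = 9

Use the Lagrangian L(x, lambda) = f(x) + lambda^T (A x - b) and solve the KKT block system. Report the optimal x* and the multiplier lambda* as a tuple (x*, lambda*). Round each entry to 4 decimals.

Form the Lagrangian:
  L(x, lambda) = (1/2) x^T Q x + c^T x + lambda^T (A x - b)
Stationarity (grad_x L = 0): Q x + c + A^T lambda = 0.
Primal feasibility: A x = b.

This gives the KKT block system:
  [ Q   A^T ] [ x     ]   [-c ]
  [ A    0  ] [ lambda ] = [ b ]

Solving the linear system:
  x*      = (-3, 1)
  lambda* = (-6)
  f(x*)   = 30.5

x* = (-3, 1), lambda* = (-6)


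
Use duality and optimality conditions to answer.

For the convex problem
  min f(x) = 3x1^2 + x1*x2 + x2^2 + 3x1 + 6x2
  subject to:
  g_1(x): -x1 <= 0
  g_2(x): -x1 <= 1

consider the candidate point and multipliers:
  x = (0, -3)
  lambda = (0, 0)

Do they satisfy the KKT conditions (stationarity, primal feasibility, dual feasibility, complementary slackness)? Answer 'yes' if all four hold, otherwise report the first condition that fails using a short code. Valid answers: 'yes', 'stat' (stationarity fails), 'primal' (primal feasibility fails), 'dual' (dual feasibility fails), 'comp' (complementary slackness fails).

Gradient of f: grad f(x) = Q x + c = (0, 0)
Constraint values g_i(x) = a_i^T x - b_i:
  g_1((0, -3)) = 0
  g_2((0, -3)) = -1
Stationarity residual: grad f(x) + sum_i lambda_i a_i = (0, 0)
  -> stationarity OK
Primal feasibility (all g_i <= 0): OK
Dual feasibility (all lambda_i >= 0): OK
Complementary slackness (lambda_i * g_i(x) = 0 for all i): OK

Verdict: yes, KKT holds.

yes


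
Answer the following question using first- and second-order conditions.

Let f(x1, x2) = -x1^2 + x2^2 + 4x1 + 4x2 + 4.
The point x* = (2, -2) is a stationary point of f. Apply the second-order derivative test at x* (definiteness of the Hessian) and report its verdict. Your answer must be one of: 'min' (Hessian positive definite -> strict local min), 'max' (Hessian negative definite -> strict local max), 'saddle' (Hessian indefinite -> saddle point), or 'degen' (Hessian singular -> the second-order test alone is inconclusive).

Compute the Hessian H = grad^2 f:
  H = [[-2, 0], [0, 2]]
Verify stationarity: grad f(x*) = H x* + g = (0, 0).
Eigenvalues of H: -2, 2.
Eigenvalues have mixed signs, so H is indefinite -> x* is a saddle point.

saddle


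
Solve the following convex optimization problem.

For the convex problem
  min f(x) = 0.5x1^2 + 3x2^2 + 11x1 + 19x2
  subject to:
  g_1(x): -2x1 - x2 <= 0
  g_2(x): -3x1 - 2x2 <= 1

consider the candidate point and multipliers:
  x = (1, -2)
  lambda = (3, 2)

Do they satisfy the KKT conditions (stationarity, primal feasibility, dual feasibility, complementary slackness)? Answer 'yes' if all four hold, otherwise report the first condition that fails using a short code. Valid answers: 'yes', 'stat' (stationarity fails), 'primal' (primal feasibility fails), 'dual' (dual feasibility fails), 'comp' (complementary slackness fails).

Gradient of f: grad f(x) = Q x + c = (12, 7)
Constraint values g_i(x) = a_i^T x - b_i:
  g_1((1, -2)) = 0
  g_2((1, -2)) = 0
Stationarity residual: grad f(x) + sum_i lambda_i a_i = (0, 0)
  -> stationarity OK
Primal feasibility (all g_i <= 0): OK
Dual feasibility (all lambda_i >= 0): OK
Complementary slackness (lambda_i * g_i(x) = 0 for all i): OK

Verdict: yes, KKT holds.

yes


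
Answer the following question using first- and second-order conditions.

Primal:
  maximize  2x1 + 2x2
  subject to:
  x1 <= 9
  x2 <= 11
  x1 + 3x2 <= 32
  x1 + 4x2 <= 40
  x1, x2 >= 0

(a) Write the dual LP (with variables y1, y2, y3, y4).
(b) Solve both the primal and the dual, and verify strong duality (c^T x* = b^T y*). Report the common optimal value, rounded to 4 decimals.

The standard primal-dual pair for 'max c^T x s.t. A x <= b, x >= 0' is:
  Dual:  min b^T y  s.t.  A^T y >= c,  y >= 0.

So the dual LP is:
  minimize  9y1 + 11y2 + 32y3 + 40y4
  subject to:
    y1 + y3 + y4 >= 2
    y2 + 3y3 + 4y4 >= 2
    y1, y2, y3, y4 >= 0

Solving the primal: x* = (9, 7.6667).
  primal value c^T x* = 33.3333.
Solving the dual: y* = (1.3333, 0, 0.6667, 0).
  dual value b^T y* = 33.3333.
Strong duality: c^T x* = b^T y*. Confirmed.

33.3333


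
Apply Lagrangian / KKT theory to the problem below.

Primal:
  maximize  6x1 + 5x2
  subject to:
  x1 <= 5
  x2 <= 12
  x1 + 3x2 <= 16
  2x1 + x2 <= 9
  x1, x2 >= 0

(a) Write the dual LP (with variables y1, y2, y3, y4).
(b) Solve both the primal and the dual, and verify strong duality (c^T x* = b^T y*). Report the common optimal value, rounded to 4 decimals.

The standard primal-dual pair for 'max c^T x s.t. A x <= b, x >= 0' is:
  Dual:  min b^T y  s.t.  A^T y >= c,  y >= 0.

So the dual LP is:
  minimize  5y1 + 12y2 + 16y3 + 9y4
  subject to:
    y1 + y3 + 2y4 >= 6
    y2 + 3y3 + y4 >= 5
    y1, y2, y3, y4 >= 0

Solving the primal: x* = (2.2, 4.6).
  primal value c^T x* = 36.2.
Solving the dual: y* = (0, 0, 0.8, 2.6).
  dual value b^T y* = 36.2.
Strong duality: c^T x* = b^T y*. Confirmed.

36.2


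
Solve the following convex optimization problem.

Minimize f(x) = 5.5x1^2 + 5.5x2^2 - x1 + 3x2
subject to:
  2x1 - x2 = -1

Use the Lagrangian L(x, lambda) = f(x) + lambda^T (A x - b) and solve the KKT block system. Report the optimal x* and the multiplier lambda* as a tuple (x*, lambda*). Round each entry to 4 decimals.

Form the Lagrangian:
  L(x, lambda) = (1/2) x^T Q x + c^T x + lambda^T (A x - b)
Stationarity (grad_x L = 0): Q x + c + A^T lambda = 0.
Primal feasibility: A x = b.

This gives the KKT block system:
  [ Q   A^T ] [ x     ]   [-c ]
  [ A    0  ] [ lambda ] = [ b ]

Solving the linear system:
  x*      = (-0.4909, 0.0182)
  lambda* = (3.2)
  f(x*)   = 1.8727

x* = (-0.4909, 0.0182), lambda* = (3.2)


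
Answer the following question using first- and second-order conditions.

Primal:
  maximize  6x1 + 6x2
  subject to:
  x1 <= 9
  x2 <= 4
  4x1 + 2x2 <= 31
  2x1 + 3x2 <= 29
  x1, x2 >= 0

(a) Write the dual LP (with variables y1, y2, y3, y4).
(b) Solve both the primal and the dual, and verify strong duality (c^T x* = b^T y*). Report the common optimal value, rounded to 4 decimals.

The standard primal-dual pair for 'max c^T x s.t. A x <= b, x >= 0' is:
  Dual:  min b^T y  s.t.  A^T y >= c,  y >= 0.

So the dual LP is:
  minimize  9y1 + 4y2 + 31y3 + 29y4
  subject to:
    y1 + 4y3 + 2y4 >= 6
    y2 + 2y3 + 3y4 >= 6
    y1, y2, y3, y4 >= 0

Solving the primal: x* = (5.75, 4).
  primal value c^T x* = 58.5.
Solving the dual: y* = (0, 3, 1.5, 0).
  dual value b^T y* = 58.5.
Strong duality: c^T x* = b^T y*. Confirmed.

58.5


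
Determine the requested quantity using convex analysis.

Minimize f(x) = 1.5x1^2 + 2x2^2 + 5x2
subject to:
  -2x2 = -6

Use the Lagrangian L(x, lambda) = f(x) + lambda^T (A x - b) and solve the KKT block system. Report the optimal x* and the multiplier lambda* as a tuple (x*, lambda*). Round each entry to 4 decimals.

Form the Lagrangian:
  L(x, lambda) = (1/2) x^T Q x + c^T x + lambda^T (A x - b)
Stationarity (grad_x L = 0): Q x + c + A^T lambda = 0.
Primal feasibility: A x = b.

This gives the KKT block system:
  [ Q   A^T ] [ x     ]   [-c ]
  [ A    0  ] [ lambda ] = [ b ]

Solving the linear system:
  x*      = (0, 3)
  lambda* = (8.5)
  f(x*)   = 33

x* = (0, 3), lambda* = (8.5)
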